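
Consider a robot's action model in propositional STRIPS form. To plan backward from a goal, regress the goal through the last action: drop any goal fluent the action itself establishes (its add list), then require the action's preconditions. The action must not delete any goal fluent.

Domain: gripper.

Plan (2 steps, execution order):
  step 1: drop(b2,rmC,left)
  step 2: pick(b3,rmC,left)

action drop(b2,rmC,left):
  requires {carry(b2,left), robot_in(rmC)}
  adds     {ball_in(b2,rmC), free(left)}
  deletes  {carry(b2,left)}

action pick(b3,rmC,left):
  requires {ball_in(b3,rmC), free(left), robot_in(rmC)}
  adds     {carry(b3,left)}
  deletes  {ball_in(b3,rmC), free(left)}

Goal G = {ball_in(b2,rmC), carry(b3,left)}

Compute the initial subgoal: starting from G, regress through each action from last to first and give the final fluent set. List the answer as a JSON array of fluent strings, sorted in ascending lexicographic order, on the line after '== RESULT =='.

Regress step by step:
  through step 2 (pick(b3,rmC,left)): drop {carry(b3,left)}, keep {ball_in(b2,rmC)}, require {ball_in(b3,rmC), free(left), robot_in(rmC)}
    → {ball_in(b2,rmC), ball_in(b3,rmC), free(left), robot_in(rmC)}
  through step 1 (drop(b2,rmC,left)): drop {ball_in(b2,rmC), free(left)}, keep {ball_in(b3,rmC), robot_in(rmC)}, require {carry(b2,left), robot_in(rmC)}
    → {ball_in(b3,rmC), carry(b2,left), robot_in(rmC)}

== RESULT ==
["ball_in(b3,rmC)", "carry(b2,left)", "robot_in(rmC)"]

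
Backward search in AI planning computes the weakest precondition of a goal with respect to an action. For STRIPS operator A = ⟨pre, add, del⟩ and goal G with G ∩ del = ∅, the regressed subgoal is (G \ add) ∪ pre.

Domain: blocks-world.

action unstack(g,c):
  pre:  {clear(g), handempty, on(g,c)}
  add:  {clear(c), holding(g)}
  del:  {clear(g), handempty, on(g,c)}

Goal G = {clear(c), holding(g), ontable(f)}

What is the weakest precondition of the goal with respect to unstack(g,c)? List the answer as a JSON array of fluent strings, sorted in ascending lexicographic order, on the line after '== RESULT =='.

Compute (G \ add) ∪ pre:
  G ∩ del = {}  (empty — regression defined)
  G \ add = {clear(c), holding(g), ontable(f)} \ {clear(c), holding(g)} = {ontable(f)}
  ∪ pre   = {ontable(f)} ∪ {clear(g), handempty, on(g,c)}
          = {clear(g), handempty, on(g,c), ontable(f)}

== RESULT ==
["clear(g)", "handempty", "on(g,c)", "ontable(f)"]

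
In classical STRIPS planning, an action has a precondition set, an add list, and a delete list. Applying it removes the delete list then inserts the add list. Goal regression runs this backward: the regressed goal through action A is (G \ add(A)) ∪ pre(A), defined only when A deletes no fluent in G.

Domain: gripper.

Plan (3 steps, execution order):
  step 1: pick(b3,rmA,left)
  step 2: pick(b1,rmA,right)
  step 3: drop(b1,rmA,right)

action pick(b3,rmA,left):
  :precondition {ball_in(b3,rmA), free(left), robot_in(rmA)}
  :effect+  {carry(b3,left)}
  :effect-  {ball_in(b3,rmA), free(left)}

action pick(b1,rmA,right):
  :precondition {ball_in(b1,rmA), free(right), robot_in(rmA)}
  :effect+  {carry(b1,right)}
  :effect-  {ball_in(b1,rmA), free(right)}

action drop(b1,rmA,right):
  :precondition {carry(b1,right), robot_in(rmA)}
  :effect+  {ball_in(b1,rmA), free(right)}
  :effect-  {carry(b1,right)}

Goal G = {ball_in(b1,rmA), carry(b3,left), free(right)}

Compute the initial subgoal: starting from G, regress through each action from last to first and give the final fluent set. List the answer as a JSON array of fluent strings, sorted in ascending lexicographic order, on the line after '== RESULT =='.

Regress step by step:
  through step 3 (drop(b1,rmA,right)): drop {ball_in(b1,rmA), free(right)}, keep {carry(b3,left)}, require {carry(b1,right), robot_in(rmA)}
    → {carry(b1,right), carry(b3,left), robot_in(rmA)}
  through step 2 (pick(b1,rmA,right)): drop {carry(b1,right)}, keep {carry(b3,left), robot_in(rmA)}, require {ball_in(b1,rmA), free(right), robot_in(rmA)}
    → {ball_in(b1,rmA), carry(b3,left), free(right), robot_in(rmA)}
  through step 1 (pick(b3,rmA,left)): drop {carry(b3,left)}, keep {ball_in(b1,rmA), free(right), robot_in(rmA)}, require {ball_in(b3,rmA), free(left), robot_in(rmA)}
    → {ball_in(b1,rmA), ball_in(b3,rmA), free(left), free(right), robot_in(rmA)}

== RESULT ==
["ball_in(b1,rmA)", "ball_in(b3,rmA)", "free(left)", "free(right)", "robot_in(rmA)"]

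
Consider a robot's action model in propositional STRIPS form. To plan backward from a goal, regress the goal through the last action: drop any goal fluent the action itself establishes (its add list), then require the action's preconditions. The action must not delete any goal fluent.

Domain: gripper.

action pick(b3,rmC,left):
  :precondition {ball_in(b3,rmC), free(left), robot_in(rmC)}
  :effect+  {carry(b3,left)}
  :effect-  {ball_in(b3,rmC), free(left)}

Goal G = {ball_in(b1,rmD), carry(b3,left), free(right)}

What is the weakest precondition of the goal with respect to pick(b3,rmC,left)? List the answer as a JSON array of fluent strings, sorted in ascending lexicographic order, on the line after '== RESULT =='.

Compute (G \ add) ∪ pre:
  G ∩ del = {}  (empty — regression defined)
  G \ add = {ball_in(b1,rmD), carry(b3,left), free(right)} \ {carry(b3,left)} = {ball_in(b1,rmD), free(right)}
  ∪ pre   = {ball_in(b1,rmD), free(right)} ∪ {ball_in(b3,rmC), free(left), robot_in(rmC)}
          = {ball_in(b1,rmD), ball_in(b3,rmC), free(left), free(right), robot_in(rmC)}

== RESULT ==
["ball_in(b1,rmD)", "ball_in(b3,rmC)", "free(left)", "free(right)", "robot_in(rmC)"]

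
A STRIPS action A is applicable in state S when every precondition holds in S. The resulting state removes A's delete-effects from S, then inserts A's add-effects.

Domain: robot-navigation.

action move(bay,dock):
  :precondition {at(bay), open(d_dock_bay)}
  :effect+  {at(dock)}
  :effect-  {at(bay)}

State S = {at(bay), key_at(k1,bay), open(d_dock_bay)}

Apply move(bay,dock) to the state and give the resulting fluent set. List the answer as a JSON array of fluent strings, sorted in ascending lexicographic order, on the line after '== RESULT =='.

Compute (S \ del) ∪ add:
  pre ⊆ S: {at(bay), open(d_dock_bay)} ⊆ S  — applicable
  S \ del = {key_at(k1,bay), open(d_dock_bay)}
  ∪ add   = {at(dock), key_at(k1,bay), open(d_dock_bay)}

== RESULT ==
["at(dock)", "key_at(k1,bay)", "open(d_dock_bay)"]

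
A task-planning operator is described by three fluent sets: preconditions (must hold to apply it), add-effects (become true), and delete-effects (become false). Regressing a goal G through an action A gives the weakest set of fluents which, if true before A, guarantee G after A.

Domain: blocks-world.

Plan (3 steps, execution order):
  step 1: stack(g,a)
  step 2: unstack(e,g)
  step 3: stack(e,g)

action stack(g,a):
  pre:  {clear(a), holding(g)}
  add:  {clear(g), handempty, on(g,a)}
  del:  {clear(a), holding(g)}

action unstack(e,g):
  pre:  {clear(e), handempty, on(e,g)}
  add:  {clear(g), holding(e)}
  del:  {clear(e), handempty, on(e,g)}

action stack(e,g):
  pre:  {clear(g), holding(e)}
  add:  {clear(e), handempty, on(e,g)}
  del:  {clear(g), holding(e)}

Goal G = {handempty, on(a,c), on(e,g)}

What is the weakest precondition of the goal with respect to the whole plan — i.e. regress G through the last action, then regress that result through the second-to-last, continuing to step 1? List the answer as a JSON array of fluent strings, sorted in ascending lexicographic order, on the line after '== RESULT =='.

Regress step by step:
  through step 3 (stack(e,g)): drop {handempty, on(e,g)}, keep {on(a,c)}, require {clear(g), holding(e)}
    → {clear(g), holding(e), on(a,c)}
  through step 2 (unstack(e,g)): drop {clear(g), holding(e)}, keep {on(a,c)}, require {clear(e), handempty, on(e,g)}
    → {clear(e), handempty, on(a,c), on(e,g)}
  through step 1 (stack(g,a)): drop {handempty}, keep {clear(e), on(a,c), on(e,g)}, require {clear(a), holding(g)}
    → {clear(a), clear(e), holding(g), on(a,c), on(e,g)}

== RESULT ==
["clear(a)", "clear(e)", "holding(g)", "on(a,c)", "on(e,g)"]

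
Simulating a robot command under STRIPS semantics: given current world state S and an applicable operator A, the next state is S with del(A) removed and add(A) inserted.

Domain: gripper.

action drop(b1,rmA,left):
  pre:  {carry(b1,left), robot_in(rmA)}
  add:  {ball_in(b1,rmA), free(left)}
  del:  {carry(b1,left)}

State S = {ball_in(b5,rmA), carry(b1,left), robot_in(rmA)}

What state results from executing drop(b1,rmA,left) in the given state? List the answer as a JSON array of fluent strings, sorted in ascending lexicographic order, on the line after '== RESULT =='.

Compute (S \ del) ∪ add:
  pre ⊆ S: {carry(b1,left), robot_in(rmA)} ⊆ S  — applicable
  S \ del = {ball_in(b5,rmA), robot_in(rmA)}
  ∪ add   = {ball_in(b1,rmA), ball_in(b5,rmA), free(left), robot_in(rmA)}

== RESULT ==
["ball_in(b1,rmA)", "ball_in(b5,rmA)", "free(left)", "robot_in(rmA)"]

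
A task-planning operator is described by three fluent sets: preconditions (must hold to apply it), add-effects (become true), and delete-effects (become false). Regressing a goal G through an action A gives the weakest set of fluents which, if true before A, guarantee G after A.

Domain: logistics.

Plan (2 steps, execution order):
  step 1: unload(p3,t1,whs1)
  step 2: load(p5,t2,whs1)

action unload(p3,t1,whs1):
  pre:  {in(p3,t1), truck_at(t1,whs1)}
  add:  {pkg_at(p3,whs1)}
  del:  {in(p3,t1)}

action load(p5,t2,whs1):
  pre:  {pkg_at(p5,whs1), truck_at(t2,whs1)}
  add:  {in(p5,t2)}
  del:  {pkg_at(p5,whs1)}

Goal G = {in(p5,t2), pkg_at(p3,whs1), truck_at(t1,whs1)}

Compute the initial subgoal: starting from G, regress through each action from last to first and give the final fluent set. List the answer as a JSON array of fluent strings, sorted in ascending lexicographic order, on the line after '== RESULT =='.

Work backward from the goal:
  through step 2 (load(p5,t2,whs1)): drop {in(p5,t2)}, keep {pkg_at(p3,whs1), truck_at(t1,whs1)}, require {pkg_at(p5,whs1), truck_at(t2,whs1)}
    → {pkg_at(p3,whs1), pkg_at(p5,whs1), truck_at(t1,whs1), truck_at(t2,whs1)}
  through step 1 (unload(p3,t1,whs1)): drop {pkg_at(p3,whs1)}, keep {pkg_at(p5,whs1), truck_at(t1,whs1), truck_at(t2,whs1)}, require {in(p3,t1), truck_at(t1,whs1)}
    → {in(p3,t1), pkg_at(p5,whs1), truck_at(t1,whs1), truck_at(t2,whs1)}

== RESULT ==
["in(p3,t1)", "pkg_at(p5,whs1)", "truck_at(t1,whs1)", "truck_at(t2,whs1)"]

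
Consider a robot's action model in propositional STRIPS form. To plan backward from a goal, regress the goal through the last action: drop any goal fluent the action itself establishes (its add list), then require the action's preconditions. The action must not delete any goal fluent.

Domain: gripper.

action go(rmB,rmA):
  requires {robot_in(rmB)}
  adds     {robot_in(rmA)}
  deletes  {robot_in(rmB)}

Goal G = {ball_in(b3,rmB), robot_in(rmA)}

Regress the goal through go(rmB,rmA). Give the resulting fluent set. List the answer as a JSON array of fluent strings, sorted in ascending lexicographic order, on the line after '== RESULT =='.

Regress:
  G ∩ del = {}  (empty — regression defined)
  G \ add = {ball_in(b3,rmB), robot_in(rmA)} \ {robot_in(rmA)} = {ball_in(b3,rmB)}
  ∪ pre   = {ball_in(b3,rmB)} ∪ {robot_in(rmB)}
          = {ball_in(b3,rmB), robot_in(rmB)}

== RESULT ==
["ball_in(b3,rmB)", "robot_in(rmB)"]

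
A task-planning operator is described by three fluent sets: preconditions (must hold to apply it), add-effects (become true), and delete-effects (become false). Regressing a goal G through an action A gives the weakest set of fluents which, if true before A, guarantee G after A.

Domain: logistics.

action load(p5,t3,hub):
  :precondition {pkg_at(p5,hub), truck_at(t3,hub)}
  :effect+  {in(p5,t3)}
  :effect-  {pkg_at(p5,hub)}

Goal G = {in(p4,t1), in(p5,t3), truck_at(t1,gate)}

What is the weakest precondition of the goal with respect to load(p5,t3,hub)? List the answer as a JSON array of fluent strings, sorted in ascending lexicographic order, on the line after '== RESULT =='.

Compute (G \ add) ∪ pre:
  G ∩ del = {}  (empty — regression defined)
  G \ add = {in(p4,t1), in(p5,t3), truck_at(t1,gate)} \ {in(p5,t3)} = {in(p4,t1), truck_at(t1,gate)}
  ∪ pre   = {in(p4,t1), truck_at(t1,gate)} ∪ {pkg_at(p5,hub), truck_at(t3,hub)}
          = {in(p4,t1), pkg_at(p5,hub), truck_at(t1,gate), truck_at(t3,hub)}

== RESULT ==
["in(p4,t1)", "pkg_at(p5,hub)", "truck_at(t1,gate)", "truck_at(t3,hub)"]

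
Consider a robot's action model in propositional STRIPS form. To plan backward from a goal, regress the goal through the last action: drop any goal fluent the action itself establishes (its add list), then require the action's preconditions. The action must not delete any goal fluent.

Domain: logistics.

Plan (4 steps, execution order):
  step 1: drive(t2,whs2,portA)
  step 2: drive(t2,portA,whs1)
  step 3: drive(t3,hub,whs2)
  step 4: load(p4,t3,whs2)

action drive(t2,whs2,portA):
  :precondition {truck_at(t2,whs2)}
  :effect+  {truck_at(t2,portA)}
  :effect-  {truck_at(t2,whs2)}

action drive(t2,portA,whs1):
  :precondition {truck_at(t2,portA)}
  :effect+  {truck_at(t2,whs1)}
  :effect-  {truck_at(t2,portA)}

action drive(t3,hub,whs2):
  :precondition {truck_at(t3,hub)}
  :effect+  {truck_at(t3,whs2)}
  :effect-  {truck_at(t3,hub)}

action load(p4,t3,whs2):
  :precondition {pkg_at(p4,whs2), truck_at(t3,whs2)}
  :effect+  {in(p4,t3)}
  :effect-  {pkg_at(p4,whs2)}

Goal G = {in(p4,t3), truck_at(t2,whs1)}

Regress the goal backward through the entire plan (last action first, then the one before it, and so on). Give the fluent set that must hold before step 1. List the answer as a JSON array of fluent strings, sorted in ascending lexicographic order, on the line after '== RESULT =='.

Work backward from the goal:
  through step 4 (load(p4,t3,whs2)): drop {in(p4,t3)}, keep {truck_at(t2,whs1)}, require {pkg_at(p4,whs2), truck_at(t3,whs2)}
    → {pkg_at(p4,whs2), truck_at(t2,whs1), truck_at(t3,whs2)}
  through step 3 (drive(t3,hub,whs2)): drop {truck_at(t3,whs2)}, keep {pkg_at(p4,whs2), truck_at(t2,whs1)}, require {truck_at(t3,hub)}
    → {pkg_at(p4,whs2), truck_at(t2,whs1), truck_at(t3,hub)}
  through step 2 (drive(t2,portA,whs1)): drop {truck_at(t2,whs1)}, keep {pkg_at(p4,whs2), truck_at(t3,hub)}, require {truck_at(t2,portA)}
    → {pkg_at(p4,whs2), truck_at(t2,portA), truck_at(t3,hub)}
  through step 1 (drive(t2,whs2,portA)): drop {truck_at(t2,portA)}, keep {pkg_at(p4,whs2), truck_at(t3,hub)}, require {truck_at(t2,whs2)}
    → {pkg_at(p4,whs2), truck_at(t2,whs2), truck_at(t3,hub)}

== RESULT ==
["pkg_at(p4,whs2)", "truck_at(t2,whs2)", "truck_at(t3,hub)"]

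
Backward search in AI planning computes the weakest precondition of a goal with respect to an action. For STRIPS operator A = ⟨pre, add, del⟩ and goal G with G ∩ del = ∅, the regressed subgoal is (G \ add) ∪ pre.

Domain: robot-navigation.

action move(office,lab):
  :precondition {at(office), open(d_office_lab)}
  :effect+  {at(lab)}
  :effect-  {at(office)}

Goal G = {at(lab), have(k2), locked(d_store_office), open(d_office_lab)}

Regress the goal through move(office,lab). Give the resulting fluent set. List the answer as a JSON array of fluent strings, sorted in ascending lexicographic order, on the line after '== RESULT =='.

Compute (G \ add) ∪ pre:
  G ∩ del = {}  (empty — regression defined)
  G \ add = {at(lab), have(k2), locked(d_store_office), open(d_office_lab)} \ {at(lab)} = {have(k2), locked(d_store_office), open(d_office_lab)}
  ∪ pre   = {have(k2), locked(d_store_office), open(d_office_lab)} ∪ {at(office), open(d_office_lab)}
          = {at(office), have(k2), locked(d_store_office), open(d_office_lab)}

== RESULT ==
["at(office)", "have(k2)", "locked(d_store_office)", "open(d_office_lab)"]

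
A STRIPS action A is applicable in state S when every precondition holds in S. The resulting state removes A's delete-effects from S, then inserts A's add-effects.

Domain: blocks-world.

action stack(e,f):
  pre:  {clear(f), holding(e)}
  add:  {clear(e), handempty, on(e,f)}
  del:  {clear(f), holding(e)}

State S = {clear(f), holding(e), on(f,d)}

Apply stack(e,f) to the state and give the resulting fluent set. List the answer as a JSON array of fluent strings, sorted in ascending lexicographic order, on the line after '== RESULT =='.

Progress:
  pre ⊆ S: {clear(f), holding(e)} ⊆ S  — applicable
  S \ del = {on(f,d)}
  ∪ add   = {clear(e), handempty, on(e,f), on(f,d)}

== RESULT ==
["clear(e)", "handempty", "on(e,f)", "on(f,d)"]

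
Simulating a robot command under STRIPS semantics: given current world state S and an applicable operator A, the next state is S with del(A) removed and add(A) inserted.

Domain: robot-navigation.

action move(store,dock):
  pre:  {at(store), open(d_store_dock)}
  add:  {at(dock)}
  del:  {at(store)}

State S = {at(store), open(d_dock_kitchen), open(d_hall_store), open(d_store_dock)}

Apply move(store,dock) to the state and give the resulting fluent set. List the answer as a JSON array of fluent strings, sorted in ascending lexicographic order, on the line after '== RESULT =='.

Progress:
  pre ⊆ S: {at(store), open(d_store_dock)} ⊆ S  — applicable
  S \ del = {open(d_dock_kitchen), open(d_hall_store), open(d_store_dock)}
  ∪ add   = {at(dock), open(d_dock_kitchen), open(d_hall_store), open(d_store_dock)}

== RESULT ==
["at(dock)", "open(d_dock_kitchen)", "open(d_hall_store)", "open(d_store_dock)"]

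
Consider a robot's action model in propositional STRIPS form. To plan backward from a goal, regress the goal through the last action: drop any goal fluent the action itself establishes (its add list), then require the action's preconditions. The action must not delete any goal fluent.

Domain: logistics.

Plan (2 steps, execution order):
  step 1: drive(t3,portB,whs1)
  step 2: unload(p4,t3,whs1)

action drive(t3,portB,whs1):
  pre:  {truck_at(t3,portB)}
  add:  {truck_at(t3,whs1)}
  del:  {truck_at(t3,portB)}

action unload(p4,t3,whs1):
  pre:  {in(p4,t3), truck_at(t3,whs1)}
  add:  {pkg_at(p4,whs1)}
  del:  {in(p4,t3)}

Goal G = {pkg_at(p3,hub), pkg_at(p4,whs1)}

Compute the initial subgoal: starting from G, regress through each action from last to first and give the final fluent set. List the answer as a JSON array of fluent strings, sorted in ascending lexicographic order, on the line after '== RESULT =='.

Work backward from the goal:
  through step 2 (unload(p4,t3,whs1)): drop {pkg_at(p4,whs1)}, keep {pkg_at(p3,hub)}, require {in(p4,t3), truck_at(t3,whs1)}
    → {in(p4,t3), pkg_at(p3,hub), truck_at(t3,whs1)}
  through step 1 (drive(t3,portB,whs1)): drop {truck_at(t3,whs1)}, keep {in(p4,t3), pkg_at(p3,hub)}, require {truck_at(t3,portB)}
    → {in(p4,t3), pkg_at(p3,hub), truck_at(t3,portB)}

== RESULT ==
["in(p4,t3)", "pkg_at(p3,hub)", "truck_at(t3,portB)"]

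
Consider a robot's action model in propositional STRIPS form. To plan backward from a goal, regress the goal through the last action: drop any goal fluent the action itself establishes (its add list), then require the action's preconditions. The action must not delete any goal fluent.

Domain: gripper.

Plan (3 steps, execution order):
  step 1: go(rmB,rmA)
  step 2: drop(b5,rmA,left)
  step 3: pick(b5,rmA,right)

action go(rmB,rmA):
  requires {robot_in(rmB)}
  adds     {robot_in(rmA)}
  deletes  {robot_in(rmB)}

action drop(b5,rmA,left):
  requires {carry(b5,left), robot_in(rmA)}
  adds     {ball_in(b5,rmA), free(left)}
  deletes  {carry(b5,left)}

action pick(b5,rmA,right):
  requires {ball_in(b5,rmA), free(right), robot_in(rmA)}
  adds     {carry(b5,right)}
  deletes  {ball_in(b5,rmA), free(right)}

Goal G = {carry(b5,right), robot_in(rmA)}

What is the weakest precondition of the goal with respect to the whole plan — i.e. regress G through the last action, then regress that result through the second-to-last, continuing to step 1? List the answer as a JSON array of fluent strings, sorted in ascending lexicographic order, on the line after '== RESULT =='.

Work backward from the goal:
  through step 3 (pick(b5,rmA,right)): drop {carry(b5,right)}, keep {robot_in(rmA)}, require {ball_in(b5,rmA), free(right), robot_in(rmA)}
    → {ball_in(b5,rmA), free(right), robot_in(rmA)}
  through step 2 (drop(b5,rmA,left)): drop {ball_in(b5,rmA)}, keep {free(right), robot_in(rmA)}, require {carry(b5,left), robot_in(rmA)}
    → {carry(b5,left), free(right), robot_in(rmA)}
  through step 1 (go(rmB,rmA)): drop {robot_in(rmA)}, keep {carry(b5,left), free(right)}, require {robot_in(rmB)}
    → {carry(b5,left), free(right), robot_in(rmB)}

== RESULT ==
["carry(b5,left)", "free(right)", "robot_in(rmB)"]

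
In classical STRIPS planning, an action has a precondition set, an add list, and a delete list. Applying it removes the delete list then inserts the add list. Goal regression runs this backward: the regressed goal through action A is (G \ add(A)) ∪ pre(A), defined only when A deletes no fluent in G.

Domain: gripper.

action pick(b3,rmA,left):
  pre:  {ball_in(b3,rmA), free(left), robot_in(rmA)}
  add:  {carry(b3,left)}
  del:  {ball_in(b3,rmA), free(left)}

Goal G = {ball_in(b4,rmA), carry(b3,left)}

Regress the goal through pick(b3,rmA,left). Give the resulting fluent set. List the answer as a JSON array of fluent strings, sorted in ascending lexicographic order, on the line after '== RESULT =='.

Compute (G \ add) ∪ pre:
  G ∩ del = {}  (empty — regression defined)
  G \ add = {ball_in(b4,rmA), carry(b3,left)} \ {carry(b3,left)} = {ball_in(b4,rmA)}
  ∪ pre   = {ball_in(b4,rmA)} ∪ {ball_in(b3,rmA), free(left), robot_in(rmA)}
          = {ball_in(b3,rmA), ball_in(b4,rmA), free(left), robot_in(rmA)}

== RESULT ==
["ball_in(b3,rmA)", "ball_in(b4,rmA)", "free(left)", "robot_in(rmA)"]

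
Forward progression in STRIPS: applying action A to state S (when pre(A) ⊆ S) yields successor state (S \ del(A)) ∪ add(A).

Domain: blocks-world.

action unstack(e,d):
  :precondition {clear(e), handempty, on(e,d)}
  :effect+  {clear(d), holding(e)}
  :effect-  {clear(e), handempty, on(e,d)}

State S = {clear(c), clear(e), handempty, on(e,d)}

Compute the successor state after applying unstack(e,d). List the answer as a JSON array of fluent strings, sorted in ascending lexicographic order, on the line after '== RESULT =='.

Progress:
  pre ⊆ S: {clear(e), handempty, on(e,d)} ⊆ S  — applicable
  S \ del = {clear(c)}
  ∪ add   = {clear(c), clear(d), holding(e)}

== RESULT ==
["clear(c)", "clear(d)", "holding(e)"]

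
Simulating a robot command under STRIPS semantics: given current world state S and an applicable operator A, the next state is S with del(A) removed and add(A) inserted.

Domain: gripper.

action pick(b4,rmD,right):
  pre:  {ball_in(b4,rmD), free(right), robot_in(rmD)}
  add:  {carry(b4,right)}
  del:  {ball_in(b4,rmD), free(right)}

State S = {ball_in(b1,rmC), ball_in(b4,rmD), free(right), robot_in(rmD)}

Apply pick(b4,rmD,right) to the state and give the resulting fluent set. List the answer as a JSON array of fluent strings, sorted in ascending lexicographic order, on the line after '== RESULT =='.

Progress:
  pre ⊆ S: {ball_in(b4,rmD), free(right), robot_in(rmD)} ⊆ S  — applicable
  S \ del = {ball_in(b1,rmC), robot_in(rmD)}
  ∪ add   = {ball_in(b1,rmC), carry(b4,right), robot_in(rmD)}

== RESULT ==
["ball_in(b1,rmC)", "carry(b4,right)", "robot_in(rmD)"]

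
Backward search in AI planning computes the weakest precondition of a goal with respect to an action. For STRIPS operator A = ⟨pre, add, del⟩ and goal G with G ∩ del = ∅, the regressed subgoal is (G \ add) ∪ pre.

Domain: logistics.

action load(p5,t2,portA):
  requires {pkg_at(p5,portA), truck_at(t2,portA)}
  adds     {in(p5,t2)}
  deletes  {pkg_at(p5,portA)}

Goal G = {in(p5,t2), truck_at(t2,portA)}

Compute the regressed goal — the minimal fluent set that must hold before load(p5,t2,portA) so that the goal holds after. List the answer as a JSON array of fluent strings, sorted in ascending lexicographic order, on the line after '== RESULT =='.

Compute (G \ add) ∪ pre:
  G ∩ del = {}  (empty — regression defined)
  G \ add = {in(p5,t2), truck_at(t2,portA)} \ {in(p5,t2)} = {truck_at(t2,portA)}
  ∪ pre   = {truck_at(t2,portA)} ∪ {pkg_at(p5,portA), truck_at(t2,portA)}
          = {pkg_at(p5,portA), truck_at(t2,portA)}

== RESULT ==
["pkg_at(p5,portA)", "truck_at(t2,portA)"]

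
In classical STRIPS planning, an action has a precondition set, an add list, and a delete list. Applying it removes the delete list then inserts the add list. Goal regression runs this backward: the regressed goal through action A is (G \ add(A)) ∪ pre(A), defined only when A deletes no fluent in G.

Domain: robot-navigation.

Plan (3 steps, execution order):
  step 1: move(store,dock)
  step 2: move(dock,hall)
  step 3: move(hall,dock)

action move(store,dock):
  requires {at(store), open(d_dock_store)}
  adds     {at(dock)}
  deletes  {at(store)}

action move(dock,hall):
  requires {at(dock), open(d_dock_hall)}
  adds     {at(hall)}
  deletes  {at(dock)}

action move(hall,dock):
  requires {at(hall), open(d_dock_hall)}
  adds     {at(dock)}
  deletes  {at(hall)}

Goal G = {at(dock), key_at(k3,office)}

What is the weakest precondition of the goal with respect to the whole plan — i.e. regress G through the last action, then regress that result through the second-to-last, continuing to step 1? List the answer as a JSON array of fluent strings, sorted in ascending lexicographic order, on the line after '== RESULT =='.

Regress step by step:
  through step 3 (move(hall,dock)): drop {at(dock)}, keep {key_at(k3,office)}, require {at(hall), open(d_dock_hall)}
    → {at(hall), key_at(k3,office), open(d_dock_hall)}
  through step 2 (move(dock,hall)): drop {at(hall)}, keep {key_at(k3,office), open(d_dock_hall)}, require {at(dock), open(d_dock_hall)}
    → {at(dock), key_at(k3,office), open(d_dock_hall)}
  through step 1 (move(store,dock)): drop {at(dock)}, keep {key_at(k3,office), open(d_dock_hall)}, require {at(store), open(d_dock_store)}
    → {at(store), key_at(k3,office), open(d_dock_hall), open(d_dock_store)}

== RESULT ==
["at(store)", "key_at(k3,office)", "open(d_dock_hall)", "open(d_dock_store)"]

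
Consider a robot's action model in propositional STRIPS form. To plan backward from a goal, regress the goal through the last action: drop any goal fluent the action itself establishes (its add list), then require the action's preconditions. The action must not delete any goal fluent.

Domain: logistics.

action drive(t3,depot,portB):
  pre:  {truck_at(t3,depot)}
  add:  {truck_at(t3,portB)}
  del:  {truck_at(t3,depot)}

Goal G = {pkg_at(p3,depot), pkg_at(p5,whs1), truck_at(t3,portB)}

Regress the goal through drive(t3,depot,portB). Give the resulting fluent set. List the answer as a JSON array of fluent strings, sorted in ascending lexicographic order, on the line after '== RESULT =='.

Compute (G \ add) ∪ pre:
  G ∩ del = {}  (empty — regression defined)
  G \ add = {pkg_at(p3,depot), pkg_at(p5,whs1), truck_at(t3,portB)} \ {truck_at(t3,portB)} = {pkg_at(p3,depot), pkg_at(p5,whs1)}
  ∪ pre   = {pkg_at(p3,depot), pkg_at(p5,whs1)} ∪ {truck_at(t3,depot)}
          = {pkg_at(p3,depot), pkg_at(p5,whs1), truck_at(t3,depot)}

== RESULT ==
["pkg_at(p3,depot)", "pkg_at(p5,whs1)", "truck_at(t3,depot)"]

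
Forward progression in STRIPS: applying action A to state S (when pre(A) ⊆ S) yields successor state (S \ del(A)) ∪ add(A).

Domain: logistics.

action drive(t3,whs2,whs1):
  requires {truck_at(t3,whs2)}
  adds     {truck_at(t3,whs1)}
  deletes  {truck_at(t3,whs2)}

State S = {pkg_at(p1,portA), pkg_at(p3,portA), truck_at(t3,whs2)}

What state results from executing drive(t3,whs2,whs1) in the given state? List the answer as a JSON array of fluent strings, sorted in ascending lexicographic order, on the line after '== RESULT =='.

Compute (S \ del) ∪ add:
  pre ⊆ S: {truck_at(t3,whs2)} ⊆ S  — applicable
  S \ del = {pkg_at(p1,portA), pkg_at(p3,portA)}
  ∪ add   = {pkg_at(p1,portA), pkg_at(p3,portA), truck_at(t3,whs1)}

== RESULT ==
["pkg_at(p1,portA)", "pkg_at(p3,portA)", "truck_at(t3,whs1)"]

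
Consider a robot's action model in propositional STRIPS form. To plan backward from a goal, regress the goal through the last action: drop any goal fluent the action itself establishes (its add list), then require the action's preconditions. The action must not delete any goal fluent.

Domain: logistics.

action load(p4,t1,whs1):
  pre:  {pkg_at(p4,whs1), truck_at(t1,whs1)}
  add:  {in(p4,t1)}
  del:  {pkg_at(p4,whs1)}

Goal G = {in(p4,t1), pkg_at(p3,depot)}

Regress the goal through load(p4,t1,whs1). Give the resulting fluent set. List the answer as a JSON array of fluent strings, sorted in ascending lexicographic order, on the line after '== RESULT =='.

Compute (G \ add) ∪ pre:
  G ∩ del = {}  (empty — regression defined)
  G \ add = {in(p4,t1), pkg_at(p3,depot)} \ {in(p4,t1)} = {pkg_at(p3,depot)}
  ∪ pre   = {pkg_at(p3,depot)} ∪ {pkg_at(p4,whs1), truck_at(t1,whs1)}
          = {pkg_at(p3,depot), pkg_at(p4,whs1), truck_at(t1,whs1)}

== RESULT ==
["pkg_at(p3,depot)", "pkg_at(p4,whs1)", "truck_at(t1,whs1)"]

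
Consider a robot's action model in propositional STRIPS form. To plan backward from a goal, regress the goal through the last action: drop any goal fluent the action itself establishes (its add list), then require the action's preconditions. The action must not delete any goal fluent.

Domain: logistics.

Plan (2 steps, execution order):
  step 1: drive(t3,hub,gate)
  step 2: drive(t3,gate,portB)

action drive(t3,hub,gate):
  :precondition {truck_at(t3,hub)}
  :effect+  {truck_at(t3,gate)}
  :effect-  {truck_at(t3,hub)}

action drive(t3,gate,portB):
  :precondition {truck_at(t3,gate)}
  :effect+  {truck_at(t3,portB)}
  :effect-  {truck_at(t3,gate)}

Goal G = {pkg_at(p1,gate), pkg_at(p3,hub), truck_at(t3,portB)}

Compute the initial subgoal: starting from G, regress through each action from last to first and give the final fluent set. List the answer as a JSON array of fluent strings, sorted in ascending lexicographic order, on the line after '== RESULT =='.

Regress step by step:
  through step 2 (drive(t3,gate,portB)): drop {truck_at(t3,portB)}, keep {pkg_at(p1,gate), pkg_at(p3,hub)}, require {truck_at(t3,gate)}
    → {pkg_at(p1,gate), pkg_at(p3,hub), truck_at(t3,gate)}
  through step 1 (drive(t3,hub,gate)): drop {truck_at(t3,gate)}, keep {pkg_at(p1,gate), pkg_at(p3,hub)}, require {truck_at(t3,hub)}
    → {pkg_at(p1,gate), pkg_at(p3,hub), truck_at(t3,hub)}

== RESULT ==
["pkg_at(p1,gate)", "pkg_at(p3,hub)", "truck_at(t3,hub)"]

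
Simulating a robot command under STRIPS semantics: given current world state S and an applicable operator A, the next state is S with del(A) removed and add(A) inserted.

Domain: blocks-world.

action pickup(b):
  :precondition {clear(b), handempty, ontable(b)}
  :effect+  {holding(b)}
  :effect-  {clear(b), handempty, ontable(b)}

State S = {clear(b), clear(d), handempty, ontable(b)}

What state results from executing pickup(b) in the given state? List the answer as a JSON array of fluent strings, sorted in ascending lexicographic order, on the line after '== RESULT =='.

Progress:
  pre ⊆ S: {clear(b), handempty, ontable(b)} ⊆ S  — applicable
  S \ del = {clear(d)}
  ∪ add   = {clear(d), holding(b)}

== RESULT ==
["clear(d)", "holding(b)"]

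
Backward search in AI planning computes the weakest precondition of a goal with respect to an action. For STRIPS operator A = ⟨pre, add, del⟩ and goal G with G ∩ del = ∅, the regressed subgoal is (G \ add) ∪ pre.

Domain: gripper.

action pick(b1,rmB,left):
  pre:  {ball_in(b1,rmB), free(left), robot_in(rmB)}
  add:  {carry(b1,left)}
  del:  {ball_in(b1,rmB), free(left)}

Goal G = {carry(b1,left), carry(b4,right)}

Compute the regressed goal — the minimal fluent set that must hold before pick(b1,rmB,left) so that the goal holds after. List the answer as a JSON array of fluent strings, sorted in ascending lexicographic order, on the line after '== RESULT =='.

Compute (G \ add) ∪ pre:
  G ∩ del = {}  (empty — regression defined)
  G \ add = {carry(b1,left), carry(b4,right)} \ {carry(b1,left)} = {carry(b4,right)}
  ∪ pre   = {carry(b4,right)} ∪ {ball_in(b1,rmB), free(left), robot_in(rmB)}
          = {ball_in(b1,rmB), carry(b4,right), free(left), robot_in(rmB)}

== RESULT ==
["ball_in(b1,rmB)", "carry(b4,right)", "free(left)", "robot_in(rmB)"]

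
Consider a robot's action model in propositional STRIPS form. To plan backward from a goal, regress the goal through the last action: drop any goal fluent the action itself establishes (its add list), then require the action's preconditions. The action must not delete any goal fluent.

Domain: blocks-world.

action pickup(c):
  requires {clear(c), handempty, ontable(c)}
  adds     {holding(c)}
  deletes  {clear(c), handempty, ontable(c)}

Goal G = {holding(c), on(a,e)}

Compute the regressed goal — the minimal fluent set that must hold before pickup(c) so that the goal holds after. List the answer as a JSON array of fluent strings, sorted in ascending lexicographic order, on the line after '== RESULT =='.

Regress:
  G ∩ del = {}  (empty — regression defined)
  G \ add = {holding(c), on(a,e)} \ {holding(c)} = {on(a,e)}
  ∪ pre   = {on(a,e)} ∪ {clear(c), handempty, ontable(c)}
          = {clear(c), handempty, on(a,e), ontable(c)}

== RESULT ==
["clear(c)", "handempty", "on(a,e)", "ontable(c)"]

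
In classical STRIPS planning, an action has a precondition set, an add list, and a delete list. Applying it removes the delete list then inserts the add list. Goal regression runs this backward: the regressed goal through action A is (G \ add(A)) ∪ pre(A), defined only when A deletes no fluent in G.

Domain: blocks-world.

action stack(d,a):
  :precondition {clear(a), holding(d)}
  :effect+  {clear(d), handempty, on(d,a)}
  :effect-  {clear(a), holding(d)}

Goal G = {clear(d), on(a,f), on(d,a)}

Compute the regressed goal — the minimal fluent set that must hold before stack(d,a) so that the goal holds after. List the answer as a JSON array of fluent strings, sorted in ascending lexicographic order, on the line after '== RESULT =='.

Compute (G \ add) ∪ pre:
  G ∩ del = {}  (empty — regression defined)
  G \ add = {clear(d), on(a,f), on(d,a)} \ {clear(d), handempty, on(d,a)} = {on(a,f)}
  ∪ pre   = {on(a,f)} ∪ {clear(a), holding(d)}
          = {clear(a), holding(d), on(a,f)}

== RESULT ==
["clear(a)", "holding(d)", "on(a,f)"]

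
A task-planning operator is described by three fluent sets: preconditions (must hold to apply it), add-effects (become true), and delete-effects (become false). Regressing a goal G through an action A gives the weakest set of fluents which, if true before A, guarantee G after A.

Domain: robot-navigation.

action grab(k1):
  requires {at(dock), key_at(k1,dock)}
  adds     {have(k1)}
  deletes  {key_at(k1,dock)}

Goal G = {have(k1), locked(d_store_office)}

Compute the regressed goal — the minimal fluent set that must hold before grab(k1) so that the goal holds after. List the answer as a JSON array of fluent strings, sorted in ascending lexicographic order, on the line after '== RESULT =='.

Regress:
  G ∩ del = {}  (empty — regression defined)
  G \ add = {have(k1), locked(d_store_office)} \ {have(k1)} = {locked(d_store_office)}
  ∪ pre   = {locked(d_store_office)} ∪ {at(dock), key_at(k1,dock)}
          = {at(dock), key_at(k1,dock), locked(d_store_office)}

== RESULT ==
["at(dock)", "key_at(k1,dock)", "locked(d_store_office)"]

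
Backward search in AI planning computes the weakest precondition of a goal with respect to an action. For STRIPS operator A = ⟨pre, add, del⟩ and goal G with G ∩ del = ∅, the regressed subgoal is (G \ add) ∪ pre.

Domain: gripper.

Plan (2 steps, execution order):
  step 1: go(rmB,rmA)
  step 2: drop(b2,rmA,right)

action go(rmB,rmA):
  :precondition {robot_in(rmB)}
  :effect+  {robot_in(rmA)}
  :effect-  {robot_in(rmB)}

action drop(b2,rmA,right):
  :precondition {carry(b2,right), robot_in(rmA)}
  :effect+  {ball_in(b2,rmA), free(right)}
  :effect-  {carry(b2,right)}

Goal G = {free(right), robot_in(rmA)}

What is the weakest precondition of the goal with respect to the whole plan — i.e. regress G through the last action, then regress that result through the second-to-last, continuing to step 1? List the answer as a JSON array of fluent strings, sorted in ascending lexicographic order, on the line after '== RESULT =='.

Work backward from the goal:
  through step 2 (drop(b2,rmA,right)): drop {free(right)}, keep {robot_in(rmA)}, require {carry(b2,right), robot_in(rmA)}
    → {carry(b2,right), robot_in(rmA)}
  through step 1 (go(rmB,rmA)): drop {robot_in(rmA)}, keep {carry(b2,right)}, require {robot_in(rmB)}
    → {carry(b2,right), robot_in(rmB)}

== RESULT ==
["carry(b2,right)", "robot_in(rmB)"]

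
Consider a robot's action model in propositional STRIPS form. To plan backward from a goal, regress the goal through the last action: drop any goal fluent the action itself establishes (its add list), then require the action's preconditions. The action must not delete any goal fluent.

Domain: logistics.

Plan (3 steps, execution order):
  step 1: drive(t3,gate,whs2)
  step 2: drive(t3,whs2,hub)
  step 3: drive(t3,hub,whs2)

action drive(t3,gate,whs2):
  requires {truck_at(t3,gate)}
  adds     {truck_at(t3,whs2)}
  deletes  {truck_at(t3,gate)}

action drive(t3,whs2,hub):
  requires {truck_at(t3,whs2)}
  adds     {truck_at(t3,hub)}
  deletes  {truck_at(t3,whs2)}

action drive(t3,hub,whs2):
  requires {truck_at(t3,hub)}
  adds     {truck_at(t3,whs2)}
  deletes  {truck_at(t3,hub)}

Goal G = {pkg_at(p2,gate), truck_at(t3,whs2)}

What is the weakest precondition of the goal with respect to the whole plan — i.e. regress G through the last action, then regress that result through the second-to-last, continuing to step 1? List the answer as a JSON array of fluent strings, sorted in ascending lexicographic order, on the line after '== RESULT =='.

Work backward from the goal:
  through step 3 (drive(t3,hub,whs2)): drop {truck_at(t3,whs2)}, keep {pkg_at(p2,gate)}, require {truck_at(t3,hub)}
    → {pkg_at(p2,gate), truck_at(t3,hub)}
  through step 2 (drive(t3,whs2,hub)): drop {truck_at(t3,hub)}, keep {pkg_at(p2,gate)}, require {truck_at(t3,whs2)}
    → {pkg_at(p2,gate), truck_at(t3,whs2)}
  through step 1 (drive(t3,gate,whs2)): drop {truck_at(t3,whs2)}, keep {pkg_at(p2,gate)}, require {truck_at(t3,gate)}
    → {pkg_at(p2,gate), truck_at(t3,gate)}

== RESULT ==
["pkg_at(p2,gate)", "truck_at(t3,gate)"]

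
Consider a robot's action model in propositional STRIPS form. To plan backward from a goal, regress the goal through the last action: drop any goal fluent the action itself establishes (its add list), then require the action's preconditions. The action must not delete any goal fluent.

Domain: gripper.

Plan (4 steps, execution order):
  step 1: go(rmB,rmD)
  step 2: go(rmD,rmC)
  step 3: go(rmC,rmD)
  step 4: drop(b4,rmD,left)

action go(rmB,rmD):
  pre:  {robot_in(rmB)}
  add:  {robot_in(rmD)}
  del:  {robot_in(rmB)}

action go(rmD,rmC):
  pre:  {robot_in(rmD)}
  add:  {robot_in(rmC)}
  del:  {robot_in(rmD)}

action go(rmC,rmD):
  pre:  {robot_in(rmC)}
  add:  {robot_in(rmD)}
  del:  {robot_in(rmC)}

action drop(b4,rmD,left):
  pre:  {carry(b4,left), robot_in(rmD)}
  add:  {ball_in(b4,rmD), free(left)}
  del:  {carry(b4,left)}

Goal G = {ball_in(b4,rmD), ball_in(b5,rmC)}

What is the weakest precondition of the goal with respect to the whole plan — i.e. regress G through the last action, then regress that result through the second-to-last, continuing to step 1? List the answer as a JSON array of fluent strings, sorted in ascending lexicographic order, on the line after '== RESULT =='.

Work backward from the goal:
  through step 4 (drop(b4,rmD,left)): drop {ball_in(b4,rmD)}, keep {ball_in(b5,rmC)}, require {carry(b4,left), robot_in(rmD)}
    → {ball_in(b5,rmC), carry(b4,left), robot_in(rmD)}
  through step 3 (go(rmC,rmD)): drop {robot_in(rmD)}, keep {ball_in(b5,rmC), carry(b4,left)}, require {robot_in(rmC)}
    → {ball_in(b5,rmC), carry(b4,left), robot_in(rmC)}
  through step 2 (go(rmD,rmC)): drop {robot_in(rmC)}, keep {ball_in(b5,rmC), carry(b4,left)}, require {robot_in(rmD)}
    → {ball_in(b5,rmC), carry(b4,left), robot_in(rmD)}
  through step 1 (go(rmB,rmD)): drop {robot_in(rmD)}, keep {ball_in(b5,rmC), carry(b4,left)}, require {robot_in(rmB)}
    → {ball_in(b5,rmC), carry(b4,left), robot_in(rmB)}

== RESULT ==
["ball_in(b5,rmC)", "carry(b4,left)", "robot_in(rmB)"]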